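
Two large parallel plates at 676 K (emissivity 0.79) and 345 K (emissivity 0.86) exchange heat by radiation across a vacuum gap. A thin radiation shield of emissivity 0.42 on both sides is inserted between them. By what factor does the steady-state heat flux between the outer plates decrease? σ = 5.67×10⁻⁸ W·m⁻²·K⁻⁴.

factor ≈ 3.63

Without shield: q₀ = σΔ(T⁴)/(1/ε₁+1/ε₂−1) with denominator 1.429.
With shield the two gaps are in series; the resistances add: (1/ε₁+1/ε_s−1)+(1/ε_s+1/ε₂−1) = 2.647+2.544 = 5.191.
Heat-flux ratio q₀/q = 5.191/1.429.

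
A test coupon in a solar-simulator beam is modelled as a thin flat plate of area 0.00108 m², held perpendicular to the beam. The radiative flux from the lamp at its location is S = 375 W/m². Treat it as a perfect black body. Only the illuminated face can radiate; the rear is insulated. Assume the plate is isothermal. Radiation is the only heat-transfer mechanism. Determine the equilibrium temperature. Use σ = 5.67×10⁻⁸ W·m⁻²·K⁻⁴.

At equilibrium, absorbed power = emitted power.
Absorbing cross-section = A = 0.001080 m²; emitting surface = A = 0.001080 m² (ratio 1).
S·A_cross = εσ·A_surf·T⁴  ⇒  T⁴ = S/(1σ).
T⁴ = 1.00·375/(1·5.67×10⁻⁸) = 6.614×10⁹ K⁴.
T = (6.614×10⁹)^(1/4).

T ≈ 285 K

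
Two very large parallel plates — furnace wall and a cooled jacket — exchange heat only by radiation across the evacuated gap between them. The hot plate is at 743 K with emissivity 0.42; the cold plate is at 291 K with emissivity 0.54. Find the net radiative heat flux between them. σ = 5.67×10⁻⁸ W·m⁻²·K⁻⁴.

q ≈ 5220 W/m²

For two infinite grey parallel plates, q = σ(T₁⁴ − T₂⁴)/(1/ε₁ + 1/ε₂ − 1).
T₁⁴ − T₂⁴ = 3.048×10¹¹ − 7.171×10⁹ = 2.976×10¹¹ K⁴.
1/ε₁ + 1/ε₂ − 1 = 2.381 + 1.852 − 1 = 3.233.
q = 5.67×10⁻⁸ × 2.976×10¹¹ / 3.233.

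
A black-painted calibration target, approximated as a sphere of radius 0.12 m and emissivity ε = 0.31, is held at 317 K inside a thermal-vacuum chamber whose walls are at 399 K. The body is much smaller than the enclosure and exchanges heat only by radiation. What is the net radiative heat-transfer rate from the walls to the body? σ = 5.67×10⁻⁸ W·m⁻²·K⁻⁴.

For a small grey body in a large enclosure: P_net = εσA(T_body⁴ − T_wall⁴).
A = 4πr² = 0.1810 m²; T_body⁴ − T_wall⁴ = 1.010×10¹⁰ − 2.534×10¹⁰ = -1.525×10¹⁰ K⁴.
|P_net| = 0.31·5.67×10⁻⁸·0.1810·1.525×10¹⁰.

P_net ≈ 48.5 W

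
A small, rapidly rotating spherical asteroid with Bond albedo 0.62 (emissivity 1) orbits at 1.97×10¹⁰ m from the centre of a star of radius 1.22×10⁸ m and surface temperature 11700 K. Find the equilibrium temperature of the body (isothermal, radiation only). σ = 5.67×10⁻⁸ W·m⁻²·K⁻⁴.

The star's surface emits σT_*⁴; at distance d the flux is S = σT_*⁴(R_*/d)².
S = 5.67×10⁻⁸·(11700)⁴·(1.22×10⁸/1.97×10¹⁰)² = 40750 W/m².
For an isothermal sphere T⁴ = (1−a)S/(4σ) = 6.827×10¹⁰ K⁴.

T ≈ 511 K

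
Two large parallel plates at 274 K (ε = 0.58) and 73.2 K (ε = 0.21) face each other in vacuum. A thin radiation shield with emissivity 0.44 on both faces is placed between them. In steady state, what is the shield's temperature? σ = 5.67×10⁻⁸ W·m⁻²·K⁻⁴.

T_s ≈ 248 K

In steady state the net flux on the hot side equals that on the cold side.
σ(T₁⁴−T_s⁴)/D₁ = σ(T_s⁴−T₂⁴)/D₂, with D₁ = 1/ε₁+1/ε_s−1 = 2.997, D₂ = 1/ε_s+1/ε₂−1 = 6.035.
Solve for T_s⁴: T_s⁴ = (D₂·T₁⁴ + D₁·T₂⁴)/(D₁+D₂) = 3.776×10⁹ K⁴.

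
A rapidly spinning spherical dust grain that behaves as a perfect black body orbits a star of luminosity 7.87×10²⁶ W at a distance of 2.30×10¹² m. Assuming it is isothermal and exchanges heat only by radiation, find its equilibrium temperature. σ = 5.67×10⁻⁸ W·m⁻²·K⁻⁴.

First find the stellar flux at distance d: S = L/(4πd²) = 7.87×10²⁶/(4π·(2.30×10¹²)²) = 11.84 W/m².
For an isothermal sphere, absorbed (1−a)S·πr² = emitted σ·4πr²·T⁴, so T⁴ = (1−a)S/(4σ).
T⁴ = 1.00·11.84/(4·5.67×10⁻⁸) = 5.220×10⁷ K⁴.

T ≈ 85.0 K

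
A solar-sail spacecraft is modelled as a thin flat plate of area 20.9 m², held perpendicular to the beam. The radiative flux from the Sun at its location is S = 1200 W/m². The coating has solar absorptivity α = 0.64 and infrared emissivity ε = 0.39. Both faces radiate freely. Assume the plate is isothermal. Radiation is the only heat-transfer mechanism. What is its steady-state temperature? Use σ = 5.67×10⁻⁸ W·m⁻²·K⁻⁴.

T ≈ 363 K

At equilibrium, absorbed power = emitted power.
Absorbing cross-section = A = 20.90 m²; emitting surface = 2A = 41.80 m² (ratio 2).
αS·A_cross = εσ·A_surf·T⁴  ⇒  T⁴ = αS/(ε·2σ).
T⁴ = 0.640·1200/(0.39·2·5.67×10⁻⁸) = 1.737×10¹⁰ K⁴.
T = (1.737×10¹⁰)^(1/4).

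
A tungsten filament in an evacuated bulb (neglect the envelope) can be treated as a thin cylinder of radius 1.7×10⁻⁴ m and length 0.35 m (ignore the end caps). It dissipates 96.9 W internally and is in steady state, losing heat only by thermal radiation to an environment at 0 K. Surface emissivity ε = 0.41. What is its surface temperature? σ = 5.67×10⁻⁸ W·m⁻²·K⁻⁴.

T ≈ 1830 K

Steady state: internal power = radiated power, P = εσA T⁴.
Radiating area A = 2πrL = 3.738×10⁻⁴ m².
T⁴ = P/(εσA) = 96.9/(0.41·5.67×10⁻⁸·3.738×10⁻⁴) = 1.115×10¹³ K⁴.
T = (1.115×10¹³)^(1/4).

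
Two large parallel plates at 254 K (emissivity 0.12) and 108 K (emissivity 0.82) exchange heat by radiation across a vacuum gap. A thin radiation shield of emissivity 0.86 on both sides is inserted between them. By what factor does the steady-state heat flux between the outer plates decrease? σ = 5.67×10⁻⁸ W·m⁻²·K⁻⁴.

Without shield: q₀ = σΔ(T⁴)/(1/ε₁+1/ε₂−1) with denominator 8.553.
With shield the two gaps are in series; the resistances add: (1/ε₁+1/ε_s−1)+(1/ε_s+1/ε₂−1) = 8.496+1.382 = 9.878.
Heat-flux ratio q₀/q = 9.878/8.553.

factor ≈ 1.15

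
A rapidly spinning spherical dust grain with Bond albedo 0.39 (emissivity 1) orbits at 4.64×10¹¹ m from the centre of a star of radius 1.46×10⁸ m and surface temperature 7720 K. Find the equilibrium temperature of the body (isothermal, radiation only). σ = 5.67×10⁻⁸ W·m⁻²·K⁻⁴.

T ≈ 85.6 K

The star's surface emits σT_*⁴; at distance d the flux is S = σT_*⁴(R_*/d)².
S = 5.67×10⁻⁸·(7720)⁴·(1.46×10⁸/4.64×10¹¹)² = 19.94 W/m².
For an isothermal sphere T⁴ = (1−a)S/(4σ) = 5.363×10⁷ K⁴.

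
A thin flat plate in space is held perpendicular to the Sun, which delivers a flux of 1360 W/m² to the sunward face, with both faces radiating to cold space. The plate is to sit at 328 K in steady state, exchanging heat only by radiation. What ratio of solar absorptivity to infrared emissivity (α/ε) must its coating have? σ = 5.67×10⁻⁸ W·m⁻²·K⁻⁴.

Balance: αS·A = εσ·2A·T⁴ ⇒ α/ε = 2σT⁴/S.
α/ε = 2·5.67×10⁻⁸·(328)⁴/1360 = 2·5.67×10⁻⁸·1.157×10¹⁰/1360.

α/ε ≈ 0.965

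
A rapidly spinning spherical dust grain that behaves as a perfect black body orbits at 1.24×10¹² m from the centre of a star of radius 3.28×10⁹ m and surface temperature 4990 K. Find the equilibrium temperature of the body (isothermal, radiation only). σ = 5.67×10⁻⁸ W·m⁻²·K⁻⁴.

The star's surface emits σT_*⁴; at distance d the flux is S = σT_*⁴(R_*/d)².
S = 5.67×10⁻⁸·(4990)⁴·(3.28×10⁹/1.24×10¹²)² = 246.0 W/m².
For an isothermal sphere T⁴ = (1−a)S/(4σ) = 1.085×10⁹ K⁴.

T ≈ 181 K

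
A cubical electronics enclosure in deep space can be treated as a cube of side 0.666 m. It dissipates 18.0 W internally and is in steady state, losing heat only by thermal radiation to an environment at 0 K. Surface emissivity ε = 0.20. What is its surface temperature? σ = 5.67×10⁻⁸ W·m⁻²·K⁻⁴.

T ≈ 156 K

Steady state: internal power = radiated power, P = εσA T⁴.
Radiating area A = 6L² = 2.661 m².
T⁴ = P/(εσA) = 18.0/(0.20·5.67×10⁻⁸·2.661) = 5.964×10⁸ K⁴.
T = (5.964×10⁸)^(1/4).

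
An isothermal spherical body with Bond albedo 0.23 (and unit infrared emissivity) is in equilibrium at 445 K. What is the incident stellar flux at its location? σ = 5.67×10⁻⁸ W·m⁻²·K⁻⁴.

(1−a)S·πr² = σ·4πr²·T⁴ ⇒ S = 4σT⁴/(1−a).
S = 4·5.67×10⁻⁸·3.921×10¹⁰/0.770.

S ≈ 11600 W/m²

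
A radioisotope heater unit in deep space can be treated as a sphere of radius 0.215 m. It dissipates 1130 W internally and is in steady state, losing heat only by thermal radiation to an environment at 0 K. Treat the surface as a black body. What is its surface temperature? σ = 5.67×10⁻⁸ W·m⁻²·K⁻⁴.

T ≈ 430 K

Steady state: internal power = radiated power, P = εσA T⁴.
Radiating area A = 4πr² = 0.5809 m².
T⁴ = P/(εσA) = 1130/(1.0·5.67×10⁻⁸·0.5809) = 3.431×10¹⁰ K⁴.
T = (3.431×10¹⁰)^(1/4).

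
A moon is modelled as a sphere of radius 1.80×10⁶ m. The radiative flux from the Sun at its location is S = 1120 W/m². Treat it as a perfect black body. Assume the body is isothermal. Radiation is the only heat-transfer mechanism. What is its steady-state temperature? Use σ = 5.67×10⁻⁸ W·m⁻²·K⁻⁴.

At equilibrium, absorbed power = emitted power.
Absorbing cross-section = πr² = 1.018×10¹³ m²; emitting surface = 4πr² = 4.072×10¹³ m² (ratio 4).
S·A_cross = εσ·A_surf·T⁴  ⇒  T⁴ = S/(4σ).
T⁴ = 1.00·1120/(4·5.67×10⁻⁸) = 4.938×10⁹ K⁴.
T = (4.938×10⁹)^(1/4).

T ≈ 265 K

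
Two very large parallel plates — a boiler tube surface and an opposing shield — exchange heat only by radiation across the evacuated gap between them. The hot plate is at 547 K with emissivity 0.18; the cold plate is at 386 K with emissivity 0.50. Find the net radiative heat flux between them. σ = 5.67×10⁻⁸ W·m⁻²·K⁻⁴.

For two infinite grey parallel plates, q = σ(T₁⁴ − T₂⁴)/(1/ε₁ + 1/ε₂ − 1).
T₁⁴ − T₂⁴ = 8.953×10¹⁰ − 2.220×10¹⁰ = 6.733×10¹⁰ K⁴.
1/ε₁ + 1/ε₂ − 1 = 5.556 + 2.000 − 1 = 6.556.
q = 5.67×10⁻⁸ × 6.733×10¹⁰ / 6.556.

q ≈ 582 W/m²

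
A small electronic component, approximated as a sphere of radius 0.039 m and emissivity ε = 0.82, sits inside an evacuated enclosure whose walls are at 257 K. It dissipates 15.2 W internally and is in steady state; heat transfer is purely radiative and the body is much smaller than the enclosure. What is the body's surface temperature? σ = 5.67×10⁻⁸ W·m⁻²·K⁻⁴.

For a small grey body in a large enclosure, net radiated power = εσA(T⁴ − T_w⁴).
Steady state: P = εσA(T⁴ − T_w⁴) with A = 4πr² = 0.01911 m².
T⁴ = P/(εσA) + T_w⁴ = 15.2/(0.82·5.67×10⁻⁸·0.01911) + (257)⁴
    = 1.710×10¹⁰ + 4.362×10⁹ = 2.147×10¹⁰ K⁴.

T ≈ 383 K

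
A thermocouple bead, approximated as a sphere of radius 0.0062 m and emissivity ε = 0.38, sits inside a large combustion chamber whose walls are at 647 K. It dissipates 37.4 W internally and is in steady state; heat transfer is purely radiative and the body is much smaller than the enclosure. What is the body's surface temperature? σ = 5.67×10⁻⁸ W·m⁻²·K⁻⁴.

T ≈ 1390 K

For a small grey body in a large enclosure, net radiated power = εσA(T⁴ − T_w⁴).
Steady state: P = εσA(T⁴ − T_w⁴) with A = 4πr² = 4.831×10⁻⁴ m².
T⁴ = P/(εσA) + T_w⁴ = 37.4/(0.38·5.67×10⁻⁸·4.831×10⁻⁴) + (647)⁴
    = 3.593×10¹² + 1.752×10¹¹ = 3.769×10¹² K⁴.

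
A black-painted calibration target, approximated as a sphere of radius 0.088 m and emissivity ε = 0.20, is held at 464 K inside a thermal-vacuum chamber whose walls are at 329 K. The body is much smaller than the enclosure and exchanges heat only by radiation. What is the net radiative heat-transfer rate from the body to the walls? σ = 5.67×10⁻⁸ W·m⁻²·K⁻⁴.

P_net ≈ 38.2 W

For a small grey body in a large enclosure: P_net = εσA(T_body⁴ − T_wall⁴).
A = 4πr² = 0.09731 m²; T_body⁴ − T_wall⁴ = 4.635×10¹⁰ − 1.172×10¹⁰ = 3.464×10¹⁰ K⁴.
|P_net| = 0.20·5.67×10⁻⁸·0.09731·3.464×10¹⁰.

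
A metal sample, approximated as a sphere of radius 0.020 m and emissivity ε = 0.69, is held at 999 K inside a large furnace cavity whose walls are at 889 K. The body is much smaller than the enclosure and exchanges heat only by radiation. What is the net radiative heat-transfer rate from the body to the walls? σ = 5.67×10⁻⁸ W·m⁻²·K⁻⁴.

For a small grey body in a large enclosure: P_net = εσA(T_body⁴ − T_wall⁴).
A = 4πr² = 0.005027 m²; T_body⁴ − T_wall⁴ = 9.960×10¹¹ − 6.246×10¹¹ = 3.714×10¹¹ K⁴.
|P_net| = 0.69·5.67×10⁻⁸·0.005027·3.714×10¹¹.

P_net ≈ 73.0 W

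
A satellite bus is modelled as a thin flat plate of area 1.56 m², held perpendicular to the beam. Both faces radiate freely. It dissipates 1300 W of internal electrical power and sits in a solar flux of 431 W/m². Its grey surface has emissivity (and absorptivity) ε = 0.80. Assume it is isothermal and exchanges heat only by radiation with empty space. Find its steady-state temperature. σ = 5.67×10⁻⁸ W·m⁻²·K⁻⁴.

T ≈ 338 K

At steady state, absorbed solar power + internal power = radiated power.
Absorbed: α·S·A_cross = 0.80·431·1.560 = 537.9 W (cross-section A).
Total input = 537.9 + 1300 = 1838 W.
Radiated: εσ·A_surf·T⁴ with A_surf = 2A = 3.120 m².
T⁴ = 1838/(0.80·5.67×10⁻⁸·3.120) = 1.299×10¹⁰ K⁴.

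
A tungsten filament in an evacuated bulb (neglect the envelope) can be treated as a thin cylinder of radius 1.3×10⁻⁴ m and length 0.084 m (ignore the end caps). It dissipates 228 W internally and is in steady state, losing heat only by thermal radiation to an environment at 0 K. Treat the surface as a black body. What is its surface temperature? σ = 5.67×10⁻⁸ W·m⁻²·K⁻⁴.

T ≈ 2770 K

Steady state: internal power = radiated power, P = εσA T⁴.
Radiating area A = 2πrL = 6.861×10⁻⁵ m².
T⁴ = P/(εσA) = 228/(1.0·5.67×10⁻⁸·6.861×10⁻⁵) = 5.861×10¹³ K⁴.
T = (5.861×10¹³)^(1/4).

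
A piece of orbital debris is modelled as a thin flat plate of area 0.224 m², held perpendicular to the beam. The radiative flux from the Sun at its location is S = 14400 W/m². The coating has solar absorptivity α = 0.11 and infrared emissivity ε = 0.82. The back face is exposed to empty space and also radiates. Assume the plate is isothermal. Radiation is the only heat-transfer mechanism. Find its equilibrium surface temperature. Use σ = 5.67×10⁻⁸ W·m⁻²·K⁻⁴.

T ≈ 361 K

At equilibrium, absorbed power = emitted power.
Absorbing cross-section = A = 0.2240 m²; emitting surface = 2A = 0.4480 m² (ratio 2).
αS·A_cross = εσ·A_surf·T⁴  ⇒  T⁴ = αS/(ε·2σ).
T⁴ = 0.110·14400/(0.82·2·5.67×10⁻⁸) = 1.703×10¹⁰ K⁴.
T = (1.703×10¹⁰)^(1/4).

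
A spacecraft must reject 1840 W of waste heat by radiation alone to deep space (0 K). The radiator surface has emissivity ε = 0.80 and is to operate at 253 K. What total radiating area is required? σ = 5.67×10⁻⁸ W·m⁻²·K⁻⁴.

P = εσA T⁴ ⇒ A = P/(εσT⁴).
T⁴ = 4.097×10⁹ K⁴.
A = 1840/(0.80 × 5.67×10⁻⁸ × 4.097×10⁹).

A ≈ 9.90 m²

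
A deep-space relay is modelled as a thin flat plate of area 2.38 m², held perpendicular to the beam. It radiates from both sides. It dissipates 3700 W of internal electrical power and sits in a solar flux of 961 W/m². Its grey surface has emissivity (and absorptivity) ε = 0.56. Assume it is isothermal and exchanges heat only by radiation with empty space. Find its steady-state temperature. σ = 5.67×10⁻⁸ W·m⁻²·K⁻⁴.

At steady state, absorbed solar power + internal power = radiated power.
Absorbed: α·S·A_cross = 0.56·961·2.380 = 1281 W (cross-section A).
Total input = 1281 + 3700 = 4981 W.
Radiated: εσ·A_surf·T⁴ with A_surf = 2A = 4.760 m².
T⁴ = 4981/(0.56·5.67×10⁻⁸·4.760) = 3.296×10¹⁰ K⁴.

T ≈ 426 K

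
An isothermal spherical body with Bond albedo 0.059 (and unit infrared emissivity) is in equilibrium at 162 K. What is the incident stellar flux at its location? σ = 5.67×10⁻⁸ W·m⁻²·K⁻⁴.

S ≈ 166 W/m²

(1−a)S·πr² = σ·4πr²·T⁴ ⇒ S = 4σT⁴/(1−a).
S = 4·5.67×10⁻⁸·6.887×10⁸/0.941.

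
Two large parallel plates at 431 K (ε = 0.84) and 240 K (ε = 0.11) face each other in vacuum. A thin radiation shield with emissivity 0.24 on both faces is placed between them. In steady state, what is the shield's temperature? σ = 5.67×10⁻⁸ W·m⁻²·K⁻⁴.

T_s ≈ 403 K

In steady state the net flux on the hot side equals that on the cold side.
σ(T₁⁴−T_s⁴)/D₁ = σ(T_s⁴−T₂⁴)/D₂, with D₁ = 1/ε₁+1/ε_s−1 = 4.357, D₂ = 1/ε_s+1/ε₂−1 = 12.26.
Solve for T_s⁴: T_s⁴ = (D₂·T₁⁴ + D₁·T₂⁴)/(D₁+D₂) = 2.633×10¹⁰ K⁴.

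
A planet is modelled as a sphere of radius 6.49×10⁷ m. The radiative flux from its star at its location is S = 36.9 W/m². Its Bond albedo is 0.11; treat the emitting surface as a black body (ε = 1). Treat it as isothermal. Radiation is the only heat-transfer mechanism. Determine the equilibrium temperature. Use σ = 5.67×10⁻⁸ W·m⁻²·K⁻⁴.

At equilibrium, absorbed power = emitted power.
Absorbing cross-section = πr² = 1.323×10¹⁶ m²; emitting surface = 4πr² = 5.293×10¹⁶ m² (ratio 4).
(1−a)S·A_cross = εσ·A_surf·T⁴  ⇒  T⁴ = (1−a)S/(4σ).
T⁴ = 0.890·36.9/(4·5.67×10⁻⁸) = 1.448×10⁸ K⁴.
T = (1.448×10⁸)^(1/4).

T ≈ 110 K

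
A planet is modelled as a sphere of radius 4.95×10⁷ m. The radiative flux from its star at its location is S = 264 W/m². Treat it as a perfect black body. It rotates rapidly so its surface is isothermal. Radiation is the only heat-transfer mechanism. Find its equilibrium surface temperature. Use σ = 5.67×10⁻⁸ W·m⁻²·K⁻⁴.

T ≈ 185 K

At equilibrium, absorbed power = emitted power.
Absorbing cross-section = πr² = 7.698×10¹⁵ m²; emitting surface = 4πr² = 3.079×10¹⁶ m² (ratio 4).
S·A_cross = εσ·A_surf·T⁴  ⇒  T⁴ = S/(4σ).
T⁴ = 1.00·264/(4·5.67×10⁻⁸) = 1.164×10⁹ K⁴.
T = (1.164×10⁹)^(1/4).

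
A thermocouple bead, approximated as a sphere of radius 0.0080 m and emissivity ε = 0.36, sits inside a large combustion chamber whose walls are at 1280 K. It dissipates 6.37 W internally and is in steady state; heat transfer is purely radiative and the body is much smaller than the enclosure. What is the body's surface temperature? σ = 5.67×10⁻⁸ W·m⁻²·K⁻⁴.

For a small grey body in a large enclosure, net radiated power = εσA(T⁴ − T_w⁴).
Steady state: P = εσA(T⁴ − T_w⁴) with A = 4πr² = 8.042×10⁻⁴ m².
T⁴ = P/(εσA) + T_w⁴ = 6.37/(0.36·5.67×10⁻⁸·8.042×10⁻⁴) + (1280)⁴
    = 3.880×10¹¹ + 2.684×10¹² = 3.072×10¹² K⁴.

T ≈ 1320 K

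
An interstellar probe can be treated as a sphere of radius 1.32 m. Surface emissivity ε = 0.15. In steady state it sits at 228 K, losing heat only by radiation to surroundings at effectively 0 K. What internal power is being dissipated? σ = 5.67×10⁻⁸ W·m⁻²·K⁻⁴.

Steady state: P = εσA T⁴.
A = 4πr² = 21.90 m²; T⁴ = (228)⁴ = 2.702×10⁹ K⁴.
P = 0.15 × 5.67×10⁻⁸ × 21.90 × 2.702×10⁹.

P ≈ 503 W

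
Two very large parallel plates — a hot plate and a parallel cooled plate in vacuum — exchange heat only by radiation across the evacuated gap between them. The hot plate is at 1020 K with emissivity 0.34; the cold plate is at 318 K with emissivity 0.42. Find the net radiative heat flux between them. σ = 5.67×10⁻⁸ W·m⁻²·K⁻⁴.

For two infinite grey parallel plates, q = σ(T₁⁴ − T₂⁴)/(1/ε₁ + 1/ε₂ − 1).
T₁⁴ − T₂⁴ = 1.082×10¹² − 1.023×10¹⁰ = 1.072×10¹² K⁴.
1/ε₁ + 1/ε₂ − 1 = 2.941 + 2.381 − 1 = 4.322.
q = 5.67×10⁻⁸ × 1.072×10¹² / 4.322.

q ≈ 14100 W/m²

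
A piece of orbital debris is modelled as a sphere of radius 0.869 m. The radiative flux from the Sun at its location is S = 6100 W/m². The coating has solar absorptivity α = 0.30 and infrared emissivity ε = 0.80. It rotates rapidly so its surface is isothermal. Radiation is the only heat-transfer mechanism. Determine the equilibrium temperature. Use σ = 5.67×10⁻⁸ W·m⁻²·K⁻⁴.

T ≈ 317 K

At equilibrium, absorbed power = emitted power.
Absorbing cross-section = πr² = 2.372 m²; emitting surface = 4πr² = 9.490 m² (ratio 4).
αS·A_cross = εσ·A_surf·T⁴  ⇒  T⁴ = αS/(ε·4σ).
T⁴ = 0.300·6100/(0.80·4·5.67×10⁻⁸) = 1.009×10¹⁰ K⁴.
T = (1.009×10¹⁰)^(1/4).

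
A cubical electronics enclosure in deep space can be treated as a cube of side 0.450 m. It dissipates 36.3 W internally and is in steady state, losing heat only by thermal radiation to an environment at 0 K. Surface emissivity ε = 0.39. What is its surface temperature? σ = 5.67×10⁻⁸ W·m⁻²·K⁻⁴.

Steady state: internal power = radiated power, P = εσA T⁴.
Radiating area A = 6L² = 1.215 m².
T⁴ = P/(εσA) = 36.3/(0.39·5.67×10⁻⁸·1.215) = 1.351×10⁹ K⁴.
T = (1.351×10⁹)^(1/4).

T ≈ 192 K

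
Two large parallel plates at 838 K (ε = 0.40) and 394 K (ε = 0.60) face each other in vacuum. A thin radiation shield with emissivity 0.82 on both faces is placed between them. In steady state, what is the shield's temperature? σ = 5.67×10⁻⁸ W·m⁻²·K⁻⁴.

In steady state the net flux on the hot side equals that on the cold side.
σ(T₁⁴−T_s⁴)/D₁ = σ(T_s⁴−T₂⁴)/D₂, with D₁ = 1/ε₁+1/ε_s−1 = 2.720, D₂ = 1/ε_s+1/ε₂−1 = 1.886.
Solve for T_s⁴: T_s⁴ = (D₂·T₁⁴ + D₁·T₂⁴)/(D₁+D₂) = 2.162×10¹¹ K⁴.

T_s ≈ 682 K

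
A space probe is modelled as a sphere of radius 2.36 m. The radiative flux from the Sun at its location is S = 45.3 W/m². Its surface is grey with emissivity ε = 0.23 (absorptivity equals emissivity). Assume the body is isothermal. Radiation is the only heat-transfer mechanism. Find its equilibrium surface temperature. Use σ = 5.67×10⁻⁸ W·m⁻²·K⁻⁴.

At equilibrium, absorbed power = emitted power.
Absorbing cross-section = πr² = 17.50 m²; emitting surface = 4πr² = 69.99 m² (ratio 4).
εS·A_cross = εσ·A_surf·T⁴  ⇒  T⁴ = S/(4σ)   (ε cancels).
T⁴ = 45.3/(4·5.67×10⁻⁸) = 1.997×10⁸ K⁴.
T = (1.997×10⁸)^(1/4).

T ≈ 119 K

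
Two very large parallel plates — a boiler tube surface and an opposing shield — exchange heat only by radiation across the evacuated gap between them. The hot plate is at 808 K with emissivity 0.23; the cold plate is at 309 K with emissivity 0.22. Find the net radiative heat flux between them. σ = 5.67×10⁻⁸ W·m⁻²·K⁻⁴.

For two infinite grey parallel plates, q = σ(T₁⁴ − T₂⁴)/(1/ε₁ + 1/ε₂ − 1).
T₁⁴ − T₂⁴ = 4.262×10¹¹ − 9.117×10⁹ = 4.171×10¹¹ K⁴.
1/ε₁ + 1/ε₂ − 1 = 4.348 + 4.545 − 1 = 7.893.
q = 5.67×10⁻⁸ × 4.171×10¹¹ / 7.893.

q ≈ 3000 W/m²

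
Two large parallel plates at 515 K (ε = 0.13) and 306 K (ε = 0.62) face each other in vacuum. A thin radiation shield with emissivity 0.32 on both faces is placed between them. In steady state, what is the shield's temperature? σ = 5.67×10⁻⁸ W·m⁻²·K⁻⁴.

T_s ≈ 401 K

In steady state the net flux on the hot side equals that on the cold side.
σ(T₁⁴−T_s⁴)/D₁ = σ(T_s⁴−T₂⁴)/D₂, with D₁ = 1/ε₁+1/ε_s−1 = 9.817, D₂ = 1/ε_s+1/ε₂−1 = 3.738.
Solve for T_s⁴: T_s⁴ = (D₂·T₁⁴ + D₁·T₂⁴)/(D₁+D₂) = 2.575×10¹⁰ K⁴.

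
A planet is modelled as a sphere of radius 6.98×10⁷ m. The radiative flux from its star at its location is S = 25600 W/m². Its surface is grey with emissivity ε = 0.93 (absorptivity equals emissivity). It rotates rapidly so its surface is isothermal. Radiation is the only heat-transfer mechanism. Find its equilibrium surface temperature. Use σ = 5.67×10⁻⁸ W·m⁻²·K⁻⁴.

At equilibrium, absorbed power = emitted power.
Absorbing cross-section = πr² = 1.531×10¹⁶ m²; emitting surface = 4πr² = 6.122×10¹⁶ m² (ratio 4).
εS·A_cross = εσ·A_surf·T⁴  ⇒  T⁴ = S/(4σ)   (ε cancels).
T⁴ = 25600/(4·5.67×10⁻⁸) = 1.129×10¹¹ K⁴.
T = (1.129×10¹¹)^(1/4).

T ≈ 580 K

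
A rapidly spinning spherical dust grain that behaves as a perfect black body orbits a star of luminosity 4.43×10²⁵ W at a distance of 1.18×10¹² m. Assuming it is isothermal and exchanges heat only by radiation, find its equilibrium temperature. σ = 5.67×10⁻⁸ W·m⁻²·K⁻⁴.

T ≈ 57.8 K

First find the stellar flux at distance d: S = L/(4πd²) = 4.43×10²⁵/(4π·(1.18×10¹²)²) = 2.532 W/m².
For an isothermal sphere, absorbed (1−a)S·πr² = emitted σ·4πr²·T⁴, so T⁴ = (1−a)S/(4σ).
T⁴ = 1.00·2.532/(4·5.67×10⁻⁸) = 1.116×10⁷ K⁴.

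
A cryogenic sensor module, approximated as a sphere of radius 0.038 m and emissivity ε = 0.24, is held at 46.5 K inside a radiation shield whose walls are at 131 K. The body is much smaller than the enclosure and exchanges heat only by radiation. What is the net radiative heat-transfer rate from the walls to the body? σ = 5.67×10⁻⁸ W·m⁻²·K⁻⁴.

P_net ≈ 0.0716 W

For a small grey body in a large enclosure: P_net = εσA(T_body⁴ − T_wall⁴).
A = 4πr² = 0.01815 m²; T_body⁴ − T_wall⁴ = 4.675×10⁶ − 2.945×10⁸ = -2.898×10⁸ K⁴.
|P_net| = 0.24·5.67×10⁻⁸·0.01815·2.898×10⁸.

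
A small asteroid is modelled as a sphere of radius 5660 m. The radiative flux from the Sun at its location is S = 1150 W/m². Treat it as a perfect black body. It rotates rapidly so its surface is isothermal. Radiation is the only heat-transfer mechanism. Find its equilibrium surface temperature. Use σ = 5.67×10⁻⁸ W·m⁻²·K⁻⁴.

At equilibrium, absorbed power = emitted power.
Absorbing cross-section = πr² = 1.006×10⁸ m²; emitting surface = 4πr² = 4.026×10⁸ m² (ratio 4).
S·A_cross = εσ·A_surf·T⁴  ⇒  T⁴ = S/(4σ).
T⁴ = 1.00·1150/(4·5.67×10⁻⁸) = 5.071×10⁹ K⁴.
T = (5.071×10⁹)^(1/4).

T ≈ 267 K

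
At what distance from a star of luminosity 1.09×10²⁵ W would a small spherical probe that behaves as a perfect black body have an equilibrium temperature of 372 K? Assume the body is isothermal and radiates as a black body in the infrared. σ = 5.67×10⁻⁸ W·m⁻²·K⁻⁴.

For an isothermal black-emitting sphere, (1−a)S·πr² = σ·4πr²·T⁴ ⇒ S = 4σT⁴/(1−a).
S = 4·5.67×10⁻⁸·(372)⁴/1.00 = 4343 W/m².
Flux falls as S = L/(4πd²), so d = √(L/(4πS)) = √(1.09×10²⁵/(4π·4343)).

d ≈ 1.41×10¹⁰ m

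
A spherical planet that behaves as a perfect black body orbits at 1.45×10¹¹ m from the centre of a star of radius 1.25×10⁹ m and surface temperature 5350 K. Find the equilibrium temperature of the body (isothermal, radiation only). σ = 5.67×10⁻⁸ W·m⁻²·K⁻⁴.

The star's surface emits σT_*⁴; at distance d the flux is S = σT_*⁴(R_*/d)².
S = 5.67×10⁻⁸·(5350)⁴·(1.25×10⁹/1.45×10¹¹)² = 3452 W/m².
For an isothermal sphere T⁴ = (1−a)S/(4σ) = 1.522×10¹⁰ K⁴.

T ≈ 351 K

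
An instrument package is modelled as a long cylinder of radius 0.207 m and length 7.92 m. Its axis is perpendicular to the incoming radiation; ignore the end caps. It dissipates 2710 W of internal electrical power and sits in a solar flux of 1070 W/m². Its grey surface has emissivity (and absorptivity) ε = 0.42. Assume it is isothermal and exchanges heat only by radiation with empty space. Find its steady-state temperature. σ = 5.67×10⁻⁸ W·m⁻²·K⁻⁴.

T ≈ 361 K

At steady state, absorbed solar power + internal power = radiated power.
Absorbed: α·S·A_cross = 0.42·1070·3.279 = 1474 W (cross-section 2rL).
Total input = 1474 + 2710 = 4184 W.
Radiated: εσ·A_surf·T⁴ with A_surf = 2πrL = 10.30 m².
T⁴ = 4184/(0.42·5.67×10⁻⁸·10.30) = 1.705×10¹⁰ K⁴.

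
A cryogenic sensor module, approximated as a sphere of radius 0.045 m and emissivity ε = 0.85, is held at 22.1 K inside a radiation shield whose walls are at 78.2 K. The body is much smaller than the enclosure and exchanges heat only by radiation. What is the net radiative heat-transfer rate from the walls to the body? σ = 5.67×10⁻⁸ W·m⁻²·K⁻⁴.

For a small grey body in a large enclosure: P_net = εσA(T_body⁴ − T_wall⁴).
A = 4πr² = 0.02545 m²; T_body⁴ − T_wall⁴ = 2.385×10⁵ − 3.740×10⁷ = -3.716×10⁷ K⁴.
|P_net| = 0.85·5.67×10⁻⁸·0.02545·3.716×10⁷.

P_net ≈ 0.0456 W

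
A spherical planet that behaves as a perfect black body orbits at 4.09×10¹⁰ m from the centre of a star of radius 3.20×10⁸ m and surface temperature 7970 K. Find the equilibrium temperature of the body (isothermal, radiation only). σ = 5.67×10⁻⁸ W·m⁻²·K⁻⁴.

T ≈ 498 K

The star's surface emits σT_*⁴; at distance d the flux is S = σT_*⁴(R_*/d)².
S = 5.67×10⁻⁸·(7970)⁴·(3.20×10⁸/4.09×10¹⁰)² = 14000 W/m².
For an isothermal sphere T⁴ = (1−a)S/(4σ) = 6.175×10¹⁰ K⁴.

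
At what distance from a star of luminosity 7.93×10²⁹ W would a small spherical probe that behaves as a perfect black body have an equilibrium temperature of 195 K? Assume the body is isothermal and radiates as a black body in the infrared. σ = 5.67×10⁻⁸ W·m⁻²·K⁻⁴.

d ≈ 1.39×10¹³ m

For an isothermal black-emitting sphere, (1−a)S·πr² = σ·4πr²·T⁴ ⇒ S = 4σT⁴/(1−a).
S = 4·5.67×10⁻⁸·(195)⁴/1.00 = 327.9 W/m².
Flux falls as S = L/(4πd²), so d = √(L/(4πS)) = √(7.93×10²⁹/(4π·327.9)).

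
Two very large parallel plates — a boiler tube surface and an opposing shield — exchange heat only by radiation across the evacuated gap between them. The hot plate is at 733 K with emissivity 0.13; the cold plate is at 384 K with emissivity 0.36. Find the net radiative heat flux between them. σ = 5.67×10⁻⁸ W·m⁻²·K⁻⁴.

q ≈ 1600 W/m²

For two infinite grey parallel plates, q = σ(T₁⁴ − T₂⁴)/(1/ε₁ + 1/ε₂ − 1).
T₁⁴ − T₂⁴ = 2.887×10¹¹ − 2.174×10¹⁰ = 2.669×10¹¹ K⁴.
1/ε₁ + 1/ε₂ − 1 = 7.692 + 2.778 − 1 = 9.470.
q = 5.67×10⁻⁸ × 2.669×10¹¹ / 9.470.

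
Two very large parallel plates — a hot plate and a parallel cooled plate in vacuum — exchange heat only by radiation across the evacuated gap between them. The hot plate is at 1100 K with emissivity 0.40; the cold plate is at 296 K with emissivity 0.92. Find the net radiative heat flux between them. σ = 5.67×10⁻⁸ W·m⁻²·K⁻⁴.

For two infinite grey parallel plates, q = σ(T₁⁴ − T₂⁴)/(1/ε₁ + 1/ε₂ − 1).
T₁⁴ − T₂⁴ = 1.464×10¹² − 7.677×10⁹ = 1.456×10¹² K⁴.
1/ε₁ + 1/ε₂ − 1 = 2.500 + 1.087 − 1 = 2.587.
q = 5.67×10⁻⁸ × 1.456×10¹² / 2.587.

q ≈ 31900 W/m²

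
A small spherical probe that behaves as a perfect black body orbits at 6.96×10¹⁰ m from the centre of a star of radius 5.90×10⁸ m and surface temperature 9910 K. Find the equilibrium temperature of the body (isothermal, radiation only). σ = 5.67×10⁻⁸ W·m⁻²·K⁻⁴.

The star's surface emits σT_*⁴; at distance d the flux is S = σT_*⁴(R_*/d)².
S = 5.67×10⁻⁸·(9910)⁴·(5.90×10⁸/6.96×10¹⁰)² = 39300 W/m².
For an isothermal sphere T⁴ = (1−a)S/(4σ) = 1.733×10¹¹ K⁴.

T ≈ 645 K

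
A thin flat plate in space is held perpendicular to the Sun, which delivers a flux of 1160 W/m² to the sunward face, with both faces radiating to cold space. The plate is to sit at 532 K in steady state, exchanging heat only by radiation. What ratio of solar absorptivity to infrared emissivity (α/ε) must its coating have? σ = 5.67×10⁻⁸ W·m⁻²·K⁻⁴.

Balance: αS·A = εσ·2A·T⁴ ⇒ α/ε = 2σT⁴/S.
α/ε = 2·5.67×10⁻⁸·(532)⁴/1160 = 2·5.67×10⁻⁸·8.010×10¹⁰/1160.

α/ε ≈ 7.83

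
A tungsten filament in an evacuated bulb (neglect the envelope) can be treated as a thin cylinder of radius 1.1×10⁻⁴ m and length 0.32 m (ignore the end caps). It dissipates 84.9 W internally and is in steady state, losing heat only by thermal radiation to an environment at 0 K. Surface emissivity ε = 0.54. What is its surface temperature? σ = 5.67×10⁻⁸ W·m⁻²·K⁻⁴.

Steady state: internal power = radiated power, P = εσA T⁴.
Radiating area A = 2πrL = 2.212×10⁻⁴ m².
T⁴ = P/(εσA) = 84.9/(0.54·5.67×10⁻⁸·2.212×10⁻⁴) = 1.254×10¹³ K⁴.
T = (1.254×10¹³)^(1/4).

T ≈ 1880 K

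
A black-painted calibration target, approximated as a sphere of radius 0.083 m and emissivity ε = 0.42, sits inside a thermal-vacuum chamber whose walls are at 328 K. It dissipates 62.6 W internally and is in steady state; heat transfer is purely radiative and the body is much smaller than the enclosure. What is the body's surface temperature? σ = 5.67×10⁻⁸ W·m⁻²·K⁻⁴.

T ≈ 453 K

For a small grey body in a large enclosure, net radiated power = εσA(T⁴ − T_w⁴).
Steady state: P = εσA(T⁴ − T_w⁴) with A = 4πr² = 0.08657 m².
T⁴ = P/(εσA) + T_w⁴ = 62.6/(0.42·5.67×10⁻⁸·0.08657) + (328)⁴
    = 3.037×10¹⁰ + 1.157×10¹⁰ = 4.194×10¹⁰ K⁴.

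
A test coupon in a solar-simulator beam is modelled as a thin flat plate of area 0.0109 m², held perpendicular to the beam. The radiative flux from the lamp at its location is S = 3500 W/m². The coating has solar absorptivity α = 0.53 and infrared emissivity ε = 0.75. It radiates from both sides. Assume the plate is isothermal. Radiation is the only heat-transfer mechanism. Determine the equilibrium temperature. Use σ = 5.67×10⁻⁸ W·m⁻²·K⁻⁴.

At equilibrium, absorbed power = emitted power.
Absorbing cross-section = A = 0.01090 m²; emitting surface = 2A = 0.02180 m² (ratio 2).
αS·A_cross = εσ·A_surf·T⁴  ⇒  T⁴ = αS/(ε·2σ).
T⁴ = 0.530·3500/(0.75·2·5.67×10⁻⁸) = 2.181×10¹⁰ K⁴.
T = (2.181×10¹⁰)^(1/4).

T ≈ 384 K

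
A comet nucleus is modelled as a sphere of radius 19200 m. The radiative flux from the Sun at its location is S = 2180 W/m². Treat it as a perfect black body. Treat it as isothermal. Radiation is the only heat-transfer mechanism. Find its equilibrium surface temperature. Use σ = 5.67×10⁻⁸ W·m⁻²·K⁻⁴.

T ≈ 313 K

At equilibrium, absorbed power = emitted power.
Absorbing cross-section = πr² = 1.158×10⁹ m²; emitting surface = 4πr² = 4.632×10⁹ m² (ratio 4).
S·A_cross = εσ·A_surf·T⁴  ⇒  T⁴ = S/(4σ).
T⁴ = 1.00·2180/(4·5.67×10⁻⁸) = 9.612×10⁹ K⁴.
T = (9.612×10⁹)^(1/4).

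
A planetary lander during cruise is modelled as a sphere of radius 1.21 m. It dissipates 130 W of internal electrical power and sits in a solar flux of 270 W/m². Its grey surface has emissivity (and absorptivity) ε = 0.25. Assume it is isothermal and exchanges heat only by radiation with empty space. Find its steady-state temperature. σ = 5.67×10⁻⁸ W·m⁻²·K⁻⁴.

T ≈ 203 K

At steady state, absorbed solar power + internal power = radiated power.
Absorbed: α·S·A_cross = 0.25·270·4.600 = 310.5 W (cross-section πr²).
Total input = 310.5 + 130 = 440.5 W.
Radiated: εσ·A_surf·T⁴ with A_surf = 4πr² = 18.40 m².
T⁴ = 440.5/(0.25·5.67×10⁻⁸·18.40) = 1.689×10⁹ K⁴.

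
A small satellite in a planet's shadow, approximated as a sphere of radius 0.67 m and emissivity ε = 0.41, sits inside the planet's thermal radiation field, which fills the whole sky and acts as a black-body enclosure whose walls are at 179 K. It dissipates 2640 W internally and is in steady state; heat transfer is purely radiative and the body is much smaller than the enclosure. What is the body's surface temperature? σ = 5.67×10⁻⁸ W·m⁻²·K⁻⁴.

For a small grey body in a large enclosure, net radiated power = εσA(T⁴ − T_w⁴).
Steady state: P = εσA(T⁴ − T_w⁴) with A = 4πr² = 5.641 m².
T⁴ = P/(εσA) + T_w⁴ = 2640/(0.41·5.67×10⁻⁸·5.641) + (179)⁴
    = 2.013×10¹⁰ + 1.027×10⁹ = 2.116×10¹⁰ K⁴.

T ≈ 381 K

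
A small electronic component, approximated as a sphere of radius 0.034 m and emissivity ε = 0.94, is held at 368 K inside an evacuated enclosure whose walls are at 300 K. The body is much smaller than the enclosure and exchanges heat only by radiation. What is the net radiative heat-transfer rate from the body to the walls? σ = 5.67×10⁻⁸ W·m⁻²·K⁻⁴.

For a small grey body in a large enclosure: P_net = εσA(T_body⁴ − T_wall⁴).
A = 4πr² = 0.01453 m²; T_body⁴ − T_wall⁴ = 1.834×10¹⁰ − 8.100×10⁹ = 1.024×10¹⁰ K⁴.
|P_net| = 0.94·5.67×10⁻⁸·0.01453·1.024×10¹⁰.

P_net ≈ 7.93 W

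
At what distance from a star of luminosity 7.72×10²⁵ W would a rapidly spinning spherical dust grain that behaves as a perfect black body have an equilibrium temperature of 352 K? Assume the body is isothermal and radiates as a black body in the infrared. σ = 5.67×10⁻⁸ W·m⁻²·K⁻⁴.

For an isothermal black-emitting sphere, (1−a)S·πr² = σ·4πr²·T⁴ ⇒ S = 4σT⁴/(1−a).
S = 4·5.67×10⁻⁸·(352)⁴/1.00 = 3482 W/m².
Flux falls as S = L/(4πd²), so d = √(L/(4πS)) = √(7.72×10²⁵/(4π·3482)).

d ≈ 4.20×10¹⁰ m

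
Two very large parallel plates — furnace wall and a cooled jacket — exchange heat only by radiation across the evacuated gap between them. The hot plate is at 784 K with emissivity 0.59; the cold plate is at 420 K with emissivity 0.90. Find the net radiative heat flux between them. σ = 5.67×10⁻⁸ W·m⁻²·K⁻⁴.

For two infinite grey parallel plates, q = σ(T₁⁴ − T₂⁴)/(1/ε₁ + 1/ε₂ − 1).
T₁⁴ − T₂⁴ = 3.778×10¹¹ − 3.112×10¹⁰ = 3.467×10¹¹ K⁴.
1/ε₁ + 1/ε₂ − 1 = 1.695 + 1.111 − 1 = 1.806.
q = 5.67×10⁻⁸ × 3.467×10¹¹ / 1.806.

q ≈ 10900 W/m²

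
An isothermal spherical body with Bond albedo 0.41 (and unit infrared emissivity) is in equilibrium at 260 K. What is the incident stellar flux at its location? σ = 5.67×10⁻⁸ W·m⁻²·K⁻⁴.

S ≈ 1760 W/m²

(1−a)S·πr² = σ·4πr²·T⁴ ⇒ S = 4σT⁴/(1−a).
S = 4·5.67×10⁻⁸·4.570×10⁹/0.590.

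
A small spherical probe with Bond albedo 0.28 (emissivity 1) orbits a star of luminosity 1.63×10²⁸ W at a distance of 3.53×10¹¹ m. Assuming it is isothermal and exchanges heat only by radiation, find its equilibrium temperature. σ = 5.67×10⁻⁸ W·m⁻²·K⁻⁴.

T ≈ 426 K

First find the stellar flux at distance d: S = L/(4πd²) = 1.63×10²⁸/(4π·(3.53×10¹¹)²) = 10410 W/m².
For an isothermal sphere, absorbed (1−a)S·πr² = emitted σ·4πr²·T⁴, so T⁴ = (1−a)S/(4σ).
T⁴ = 0.720·10410/(4·5.67×10⁻⁸) = 3.305×10¹⁰ K⁴.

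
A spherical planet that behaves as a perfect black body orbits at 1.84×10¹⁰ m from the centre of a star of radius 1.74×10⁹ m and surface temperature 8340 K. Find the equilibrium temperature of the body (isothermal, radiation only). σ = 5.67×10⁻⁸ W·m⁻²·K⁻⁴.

The star's surface emits σT_*⁴; at distance d the flux is S = σT_*⁴(R_*/d)².
S = 5.67×10⁻⁸·(8340)⁴·(1.74×10⁹/1.84×10¹⁰)² = 2.453×10⁶ W/m².
For an isothermal sphere T⁴ = (1−a)S/(4σ) = 1.082×10¹³ K⁴.

T ≈ 1810 K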